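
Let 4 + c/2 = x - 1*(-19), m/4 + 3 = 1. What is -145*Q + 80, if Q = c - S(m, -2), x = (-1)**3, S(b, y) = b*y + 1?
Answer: -1515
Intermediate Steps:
m = -8 (m = -12 + 4*1 = -12 + 4 = -8)
S(b, y) = 1 + b*y
x = -1
c = 28 (c = -8 + 2*(-1 - 1*(-19)) = -8 + 2*(-1 + 19) = -8 + 2*18 = -8 + 36 = 28)
Q = 11 (Q = 28 - (1 - 8*(-2)) = 28 - (1 + 16) = 28 - 1*17 = 28 - 17 = 11)
-145*Q + 80 = -145*11 + 80 = -1595 + 80 = -1515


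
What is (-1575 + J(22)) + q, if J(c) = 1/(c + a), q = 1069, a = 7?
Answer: -14673/29 ≈ -505.97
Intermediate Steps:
J(c) = 1/(7 + c) (J(c) = 1/(c + 7) = 1/(7 + c))
(-1575 + J(22)) + q = (-1575 + 1/(7 + 22)) + 1069 = (-1575 + 1/29) + 1069 = -45674/29 + 1069 = -14673/29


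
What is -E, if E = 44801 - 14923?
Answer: -29878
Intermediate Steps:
E = 29878
-E = -1*29878 = -29878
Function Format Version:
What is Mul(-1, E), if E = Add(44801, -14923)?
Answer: -29878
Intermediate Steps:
E = 29878
Mul(-1, E) = Mul(-1, 29878) = -29878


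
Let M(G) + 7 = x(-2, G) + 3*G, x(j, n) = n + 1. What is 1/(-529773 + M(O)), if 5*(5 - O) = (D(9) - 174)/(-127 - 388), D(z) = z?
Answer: -515/272826017 ≈ -1.8876e-6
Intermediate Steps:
O = 2542/515 (O = 5 - (9 - 174)/(5*(-127 - 388)) = 5 - (-33)/(-515) = 5 - (-33)*(-1)/515 = 5 - ⅕*33/103 = 5 - 33/515 = 2542/515 ≈ 4.9359)
x(j, n) = 1 + n
M(G) = -6 + 4*G (M(G) = -7 + ((1 + G) + 3*G) = -7 + (1 + 4*G) = -6 + 4*G)
1/(-529773 + M(O)) = 1/(-529773 + (-6 + 4*(2542/515))) = 1/(-529773 + (-6 + 10168/515)) = 1/(-529773 + 7078/515) = 1/(-272826017/515) = -515/272826017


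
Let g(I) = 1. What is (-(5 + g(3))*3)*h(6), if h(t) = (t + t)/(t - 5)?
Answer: -216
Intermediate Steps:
h(t) = 2*t/(-5 + t) (h(t) = (2*t)/(-5 + t) = 2*t/(-5 + t))
(-(5 + g(3))*3)*h(6) = (-(5 + 1)*3)*(2*6/(-5 + 6)) = (-1*6*3)*(2*6/1) = (-6*3)*(2*6*1) = -18*12 = -216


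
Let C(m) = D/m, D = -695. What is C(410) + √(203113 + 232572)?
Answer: -139/82 + √435685 ≈ 658.37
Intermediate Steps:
C(m) = -695/m
C(410) + √(203113 + 232572) = -695/410 + √(203113 + 232572) = -695*1/410 + √435685 = -139/82 + √435685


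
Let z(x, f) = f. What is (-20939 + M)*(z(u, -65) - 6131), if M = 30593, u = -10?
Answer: -59816184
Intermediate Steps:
(-20939 + M)*(z(u, -65) - 6131) = (-20939 + 30593)*(-65 - 6131) = 9654*(-6196) = -59816184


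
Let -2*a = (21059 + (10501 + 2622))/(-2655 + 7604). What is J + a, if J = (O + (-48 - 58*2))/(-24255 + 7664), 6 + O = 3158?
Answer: -298344393/82108859 ≈ -3.6335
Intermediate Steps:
O = 3152 (O = -6 + 3158 = 3152)
a = -17091/4949 (a = -(21059 + (10501 + 2622))/(2*(-2655 + 7604)) = -(21059 + 13123)/(2*4949) = -17091/4949 ≈ -3.4534)
J = -2988/16591 (J = (3152 + (-48 - 58*2))/(-24255 + 7664) = (3152 + (-48 - 116))/(-16591) = (3152 - 164)*(-1/16591) = 2988*(-1/16591) = -2988/16591 ≈ -0.18010)
J + a = -2988/16591 - 17091/4949 = -298344393/82108859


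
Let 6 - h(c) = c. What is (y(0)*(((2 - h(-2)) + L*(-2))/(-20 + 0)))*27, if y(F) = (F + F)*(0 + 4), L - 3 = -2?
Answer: 0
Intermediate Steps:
L = 1 (L = 3 - 2 = 1)
h(c) = 6 - c
y(F) = 8*F (y(F) = (2*F)*4 = 8*F)
(y(0)*(((2 - h(-2)) + L*(-2))/(-20 + 0)))*27 = ((8*0)*(((2 - (6 - 1*(-2))) + 1*(-2))/(-20 + 0)))*27 = (0*(((2 - (6 + 2)) - 2)/(-20)))*27 = (0*(((2 - 1*8) - 2)*(-1/20)))*27 = (0*(((2 - 8) - 2)*(-1/20)))*27 = (0*((-6 - 2)*(-1/20)))*27 = (0*(-8*(-1/20)))*27 = (0*(⅖))*27 = 0*27 = 0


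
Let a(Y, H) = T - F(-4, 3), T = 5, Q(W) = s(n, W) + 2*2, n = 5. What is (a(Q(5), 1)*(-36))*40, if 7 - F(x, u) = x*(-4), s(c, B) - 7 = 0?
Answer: -20160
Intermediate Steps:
s(c, B) = 7 (s(c, B) = 7 + 0 = 7)
Q(W) = 11 (Q(W) = 7 + 2*2 = 7 + 4 = 11)
F(x, u) = 7 + 4*x (F(x, u) = 7 - x*(-4) = 7 - (-4)*x = 7 + 4*x)
a(Y, H) = 14 (a(Y, H) = 5 - (7 + 4*(-4)) = 5 - (7 - 16) = 5 - 1*(-9) = 5 + 9 = 14)
(a(Q(5), 1)*(-36))*40 = (14*(-36))*40 = -504*40 = -20160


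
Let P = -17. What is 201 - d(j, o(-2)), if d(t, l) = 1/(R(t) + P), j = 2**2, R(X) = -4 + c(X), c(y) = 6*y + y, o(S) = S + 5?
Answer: 1406/7 ≈ 200.86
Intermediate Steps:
o(S) = 5 + S
c(y) = 7*y
R(X) = -4 + 7*X
j = 4
d(t, l) = 1/(-21 + 7*t) (d(t, l) = 1/((-4 + 7*t) - 17) = 1/(-21 + 7*t))
201 - d(j, o(-2)) = 201 - 1/(7*(-3 + 4)) = 201 - 1/(7*1) = 201 - 1/7 = 1406/7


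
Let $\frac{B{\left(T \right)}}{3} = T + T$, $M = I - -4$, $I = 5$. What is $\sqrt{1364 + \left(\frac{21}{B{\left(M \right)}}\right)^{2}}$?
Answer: $\frac{\sqrt{441985}}{18} \approx 36.934$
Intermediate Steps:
$M = 9$ ($M = 5 - -4 = 5 + 4 = 9$)
$B{\left(T \right)} = 6 T$ ($B{\left(T \right)} = 3 \left(T + T\right) = 3 \cdot 2 T = 6 T$)
$\sqrt{1364 + \left(\frac{21}{B{\left(M \right)}}\right)^{2}} = \sqrt{1364 + \left(\frac{21}{6 \cdot 9}\right)^{2}} = \sqrt{1364 + \left(\frac{21}{54}\right)^{2}} = \sqrt{1364 + \left(21 \cdot \frac{1}{54}\right)^{2}} = \sqrt{1364 + \left(\frac{7}{18}\right)^{2}} = \sqrt{1364 + \frac{49}{324}} = \sqrt{\frac{441985}{324}} = \frac{\sqrt{441985}}{18}$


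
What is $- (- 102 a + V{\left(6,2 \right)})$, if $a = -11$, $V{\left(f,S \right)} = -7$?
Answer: $-1115$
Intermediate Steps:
$- (- 102 a + V{\left(6,2 \right)}) = - (\left(-102\right) \left(-11\right) - 7) = - (1122 - 7) = \left(-1\right) 1115 = -1115$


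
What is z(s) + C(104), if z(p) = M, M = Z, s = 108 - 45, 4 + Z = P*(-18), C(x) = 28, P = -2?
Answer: 60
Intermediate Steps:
Z = 32 (Z = -4 - 2*(-18) = -4 + 36 = 32)
s = 63
M = 32
z(p) = 32
z(s) + C(104) = 32 + 28 = 60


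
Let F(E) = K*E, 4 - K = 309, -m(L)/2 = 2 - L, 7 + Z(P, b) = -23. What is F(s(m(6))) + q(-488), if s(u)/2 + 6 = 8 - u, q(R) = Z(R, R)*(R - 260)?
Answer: 26100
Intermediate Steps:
Z(P, b) = -30 (Z(P, b) = -7 - 23 = -30)
m(L) = -4 + 2*L (m(L) = -2*(2 - L) = -4 + 2*L)
q(R) = 7800 - 30*R (q(R) = -30*(R - 260) = -30*(-260 + R) = 7800 - 30*R)
K = -305 (K = 4 - 1*309 = 4 - 309 = -305)
s(u) = 4 - 2*u (s(u) = -12 + 2*(8 - u) = -12 + (16 - 2*u) = 4 - 2*u)
F(E) = -305*E
F(s(m(6))) + q(-488) = -305*(4 - 2*(-4 + 2*6)) + (7800 - 30*(-488)) = -305*(4 - 2*(-4 + 12)) + (7800 + 14640) = -305*(4 - 2*8) + 22440 = -305*(4 - 16) + 22440 = -305*(-12) + 22440 = 3660 + 22440 = 26100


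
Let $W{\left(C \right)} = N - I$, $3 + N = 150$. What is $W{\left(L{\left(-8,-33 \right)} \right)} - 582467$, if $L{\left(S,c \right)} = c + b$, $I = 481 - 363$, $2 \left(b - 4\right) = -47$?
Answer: $-582438$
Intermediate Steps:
$N = 147$ ($N = -3 + 150 = 147$)
$b = - \frac{39}{2}$ ($b = 4 + \frac{1}{2} \left(-47\right) = 4 - \frac{47}{2} = - \frac{39}{2} \approx -19.5$)
$I = 118$ ($I = 481 - 363 = 118$)
$L{\left(S,c \right)} = - \frac{39}{2} + c$ ($L{\left(S,c \right)} = c - \frac{39}{2} = - \frac{39}{2} + c$)
$W{\left(C \right)} = 29$ ($W{\left(C \right)} = 147 - 118 = 29$)
$W{\left(L{\left(-8,-33 \right)} \right)} - 582467 = 29 - 582467 = -582438$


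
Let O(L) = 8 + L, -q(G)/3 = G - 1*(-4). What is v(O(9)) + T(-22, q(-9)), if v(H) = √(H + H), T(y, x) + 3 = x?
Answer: 12 + √34 ≈ 17.831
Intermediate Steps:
q(G) = -12 - 3*G (q(G) = -3*(G - 1*(-4)) = -3*(G + 4) = -3*(4 + G) = -12 - 3*G)
T(y, x) = -3 + x
v(H) = √2*√H (v(H) = √(2*H) = √2*√H)
v(O(9)) + T(-22, q(-9)) = √2*√(8 + 9) + (-3 + (-12 - 3*(-9))) = √2*√17 + (-3 + (-12 + 27)) = √34 + (-3 + 15) = √34 + 12 = 12 + √34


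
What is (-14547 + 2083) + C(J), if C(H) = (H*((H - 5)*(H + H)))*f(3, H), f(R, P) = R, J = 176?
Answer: 31768912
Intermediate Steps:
C(H) = 6*H**2*(-5 + H) (C(H) = (H*((H - 5)*(H + H)))*3 = (H*((-5 + H)*(2*H)))*3 = (H*(2*H*(-5 + H)))*3 = (2*H**2*(-5 + H))*3 = 6*H**2*(-5 + H))
(-14547 + 2083) + C(J) = (-14547 + 2083) + 6*176**2*(-5 + 176) = -12464 + 6*30976*171 = -12464 + 31781376 = 31768912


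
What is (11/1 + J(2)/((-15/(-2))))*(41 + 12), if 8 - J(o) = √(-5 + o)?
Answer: 9593/15 - 106*I*√3/15 ≈ 639.53 - 12.24*I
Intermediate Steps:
J(o) = 8 - √(-5 + o)
(11/1 + J(2)/((-15/(-2))))*(41 + 12) = (11/1 + (8 - √(-5 + 2))/((-15/(-2))))*(41 + 12) = (11*1 + (8 - √(-3))/((-15*(-½))))*53 = (11 + (8 - I*√3)/(15/2))*53 = (11 + (8 - I*√3)*(2/15))*53 = (11 + (16/15 - 2*I*√3/15))*53 = (181/15 - 2*I*√3/15)*53 = 9593/15 - 106*I*√3/15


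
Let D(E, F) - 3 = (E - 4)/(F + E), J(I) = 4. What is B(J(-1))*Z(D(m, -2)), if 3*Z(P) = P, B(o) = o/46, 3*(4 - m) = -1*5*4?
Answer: 98/897 ≈ 0.10925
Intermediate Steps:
m = 32/3 (m = 4 - (-1*5)*4/3 = 4 - (-5)*4/3 = 4 - 1/3*(-20) = 4 + 20/3 = 32/3 ≈ 10.667)
D(E, F) = 3 + (-4 + E)/(E + F) (D(E, F) = 3 + (E - 4)/(F + E) = 3 + (-4 + E)/(E + F))
B(o) = o/46 (B(o) = o*(1/46) = o/46)
Z(P) = P/3
B(J(-1))*Z(D(m, -2)) = ((1/46)*4)*(((-4 + 3*(-2) + 4*(32/3))/(32/3 - 2))/3) = 2*(((-4 - 6 + 128/3)/(26/3))/3)/23 = 2*(((3/26)*(98/3))/3)/23 = 2*((1/3)*(49/13))/23 = (2/23)*(49/39) = 98/897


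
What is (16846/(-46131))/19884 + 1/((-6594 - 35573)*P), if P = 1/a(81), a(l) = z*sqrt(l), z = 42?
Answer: -173718976597/19339236829134 ≈ -0.0089827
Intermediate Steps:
a(l) = 42*sqrt(l)
P = 1/378 (P = 1/(42*sqrt(81)) = 1/(42*9) = 1/378 ≈ 0.0026455)
(16846/(-46131))/19884 + 1/((-6594 - 35573)*P) = (16846/(-46131))/19884 + 1/((-6594 - 35573)*(1/378)) = (16846*(-1/46131))*(1/19884) + 378/(-42167) = -16846/46131*1/19884 - 1/42167*378 = -8423/458634402 - 378/42167 = -173718976597/19339236829134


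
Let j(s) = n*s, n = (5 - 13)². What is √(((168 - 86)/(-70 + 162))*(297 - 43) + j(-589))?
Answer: I*√19821423/23 ≈ 193.57*I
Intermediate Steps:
n = 64 (n = (-8)² = 64)
j(s) = 64*s
√(((168 - 86)/(-70 + 162))*(297 - 43) + j(-589)) = √(((168 - 86)/(-70 + 162))*(297 - 43) + 64*(-589)) = √((82/92)*254 - 37696) = √((82*(1/92))*254 - 37696) = √((41/46)*254 - 37696) = √(5207/23 - 37696) = √(-861801/23) = I*√19821423/23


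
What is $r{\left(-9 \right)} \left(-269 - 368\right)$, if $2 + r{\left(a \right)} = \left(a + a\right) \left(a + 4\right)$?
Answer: $-56056$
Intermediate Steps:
$r{\left(a \right)} = -2 + 2 a \left(4 + a\right)$ ($r{\left(a \right)} = -2 + \left(a + a\right) \left(a + 4\right) = -2 + 2 a \left(4 + a\right)$)
$r{\left(-9 \right)} \left(-269 - 368\right) = \left(-2 + 2 \left(-9\right)^{2} + 8 \left(-9\right)\right) \left(-269 - 368\right) = \left(-2 + 2 \cdot 81 - 72\right) \left(-637\right) = \left(-2 + 162 - 72\right) \left(-637\right) = 88 \left(-637\right) = -56056$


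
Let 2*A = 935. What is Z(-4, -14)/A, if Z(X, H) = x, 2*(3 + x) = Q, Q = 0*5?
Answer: -6/935 ≈ -0.0064171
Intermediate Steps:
Q = 0
x = -3 (x = -3 + (½)*0 = -3 + 0 = -3)
Z(X, H) = -3
A = 935/2 (A = (½)*935 = 935/2 ≈ 467.50)
Z(-4, -14)/A = -3/935/2 = -3*2/935 = -6/935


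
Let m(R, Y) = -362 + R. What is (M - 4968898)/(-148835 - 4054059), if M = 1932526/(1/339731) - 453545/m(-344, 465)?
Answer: -463513019708793/2967243164 ≈ -1.5621e+5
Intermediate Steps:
M = 463516527750781/706 (M = 1932526/(1/339731) - 453545/(-362 - 344) = 1932526/(1/339731) - 453545/(-706) = 1932526*339731 - 453545*(-1/706) = 656538990506 + 453545/706 = 463516527750781/706 ≈ 6.5654e+11)
(M - 4968898)/(-148835 - 4054059) = (463516527750781/706 - 4968898)/(-148835 - 4054059) = (463513019708793/706)/(-4202894) = (463513019708793/706)*(-1/4202894) = -463513019708793/2967243164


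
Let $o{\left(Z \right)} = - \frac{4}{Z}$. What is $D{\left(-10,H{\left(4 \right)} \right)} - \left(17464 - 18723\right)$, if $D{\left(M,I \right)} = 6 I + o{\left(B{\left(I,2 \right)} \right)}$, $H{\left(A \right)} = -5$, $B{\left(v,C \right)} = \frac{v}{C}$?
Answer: $\frac{6153}{5} \approx 1230.6$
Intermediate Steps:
$D{\left(M,I \right)} = - \frac{8}{I} + 6 I$ ($D{\left(M,I \right)} = 6 I - \frac{4}{I \frac{1}{2}} = 6 I - \frac{4}{\frac{1}{2} I} = 6 I - 4 \frac{2}{I} = 6 I - \frac{8}{I} = - \frac{8}{I} + 6 I$)
$D{\left(-10,H{\left(4 \right)} \right)} - \left(17464 - 18723\right) = \left(- \frac{8}{-5} + 6 \left(-5\right)\right) - \left(17464 - 18723\right) = \left(\left(-8\right) \left(- \frac{1}{5}\right) - 30\right) - \left(17464 - 18723\right) = \left(\frac{8}{5} - 30\right) - -1259 = - \frac{142}{5} + 1259 = \frac{6153}{5}$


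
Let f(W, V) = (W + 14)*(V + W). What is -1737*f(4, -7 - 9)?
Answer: 375192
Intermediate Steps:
f(W, V) = (14 + W)*(V + W)
-1737*f(4, -7 - 9) = -1737*(4**2 + 14*(-7 - 9) + 14*4 + (-7 - 9)*4) = -1737*(16 + 14*(-16) + 56 - 16*4) = -1737*(16 - 224 + 56 - 64) = -1737*(-216) = 375192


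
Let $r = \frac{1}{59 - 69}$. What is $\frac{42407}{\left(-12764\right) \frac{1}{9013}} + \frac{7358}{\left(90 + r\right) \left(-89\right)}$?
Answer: $- \frac{30582286812321}{1021260404} \approx -29946.0$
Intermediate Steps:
$r = - \frac{1}{10}$ ($r = \frac{1}{-10} = - \frac{1}{10} \approx -0.1$)
$\frac{42407}{\left(-12764\right) \frac{1}{9013}} + \frac{7358}{\left(90 + r\right) \left(-89\right)} = \frac{42407}{\left(-12764\right) \frac{1}{9013}} + \frac{7358}{\left(90 - \frac{1}{10}\right) \left(-89\right)} = \frac{42407}{\left(-12764\right) \frac{1}{9013}} + \frac{7358}{\frac{899}{10} \left(-89\right)} = \frac{42407}{- \frac{12764}{9013}} + \frac{7358}{- \frac{80011}{10}} = 42407 \left(- \frac{9013}{12764}\right) + 7358 \left(- \frac{10}{80011}\right) = - \frac{382214291}{12764} - \frac{73580}{80011} = - \frac{30582286812321}{1021260404}$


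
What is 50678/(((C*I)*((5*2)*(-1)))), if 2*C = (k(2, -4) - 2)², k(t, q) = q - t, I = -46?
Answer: 25339/7360 ≈ 3.4428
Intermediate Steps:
C = 32 (C = ((-4 - 1*2) - 2)²/2 = ((-4 - 2) - 2)²/2 = (-6 - 2)²/2 = (½)*(-8)² = (½)*64 = 32)
50678/(((C*I)*((5*2)*(-1)))) = 50678/(((32*(-46))*((5*2)*(-1)))) = 50678/((-14720*(-1))) = 50678/((-1472*(-10))) = 50678/14720 = 50678*(1/14720) = 25339/7360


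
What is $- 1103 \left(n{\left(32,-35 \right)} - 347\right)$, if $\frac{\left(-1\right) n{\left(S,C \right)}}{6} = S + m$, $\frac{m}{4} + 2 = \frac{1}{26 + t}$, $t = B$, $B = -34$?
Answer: $538264$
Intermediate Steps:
$t = -34$
$m = - \frac{17}{2}$ ($m = -8 + \frac{4}{26 - 34} = -8 + \frac{4}{-8} = -8 + 4 \left(- \frac{1}{8}\right) = -8 - \frac{1}{2} = - \frac{17}{2} \approx -8.5$)
$n{\left(S,C \right)} = 51 - 6 S$ ($n{\left(S,C \right)} = - 6 \left(S - \frac{17}{2}\right) = - 6 \left(- \frac{17}{2} + S\right) = 51 - 6 S$)
$- 1103 \left(n{\left(32,-35 \right)} - 347\right) = - 1103 \left(\left(51 - 192\right) - 347\right) = - 1103 \left(-141 - 347\right) = \left(-1103\right) \left(-488\right) = 538264$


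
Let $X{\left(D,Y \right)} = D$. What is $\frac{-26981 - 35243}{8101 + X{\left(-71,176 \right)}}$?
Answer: $- \frac{31112}{4015} \approx -7.7489$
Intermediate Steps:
$\frac{-26981 - 35243}{8101 + X{\left(-71,176 \right)}} = \frac{-26981 - 35243}{8101 - 71} = \frac{-26981 - 35243}{8030} = \left(-62224\right) \frac{1}{8030} = - \frac{31112}{4015}$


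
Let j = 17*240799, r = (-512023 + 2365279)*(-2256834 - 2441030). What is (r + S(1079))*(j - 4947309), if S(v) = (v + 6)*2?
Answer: 7432832786701770164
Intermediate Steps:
r = -8706344645184 (r = 1853256*(-4697864) = -8706344645184)
j = 4093583
S(v) = 12 + 2*v (S(v) = (6 + v)*2 = 12 + 2*v)
(r + S(1079))*(j - 4947309) = (-8706344645184 + (12 + 2*1079))*(4093583 - 4947309) = (-8706344645184 + (12 + 2158))*(-853726) = (-8706344645184 + 2170)*(-853726) = -8706344643014*(-853726) = 7432832786701770164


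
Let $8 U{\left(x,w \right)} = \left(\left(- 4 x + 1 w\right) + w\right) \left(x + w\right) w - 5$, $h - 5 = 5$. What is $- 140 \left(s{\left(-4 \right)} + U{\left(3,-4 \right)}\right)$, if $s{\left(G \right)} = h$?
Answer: $\frac{175}{2} \approx 87.5$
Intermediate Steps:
$h = 10$ ($h = 5 + 5 = 10$)
$s{\left(G \right)} = 10$
$U{\left(x,w \right)} = - \frac{5}{8} + \frac{w \left(w + x\right) \left(- 4 x + 2 w\right)}{8}$ ($U{\left(x,w \right)} = \frac{\left(\left(- 4 x + 1 w\right) + w\right) \left(x + w\right) w - 5}{8} = \frac{\left(\left(- 4 x + w\right) + w\right) \left(w + x\right) w - 5}{8} = \frac{\left(\left(w - 4 x\right) + w\right) \left(w + x\right) w - 5}{8} = \frac{\left(- 4 x + 2 w\right) \left(w + x\right) w - 5}{8} = \frac{\left(w + x\right) \left(- 4 x + 2 w\right) w - 5}{8} = \frac{w \left(w + x\right) \left(- 4 x + 2 w\right) - 5}{8} = \frac{-5 + w \left(w + x\right) \left(- 4 x + 2 w\right)}{8} = - \frac{5}{8} + \frac{w \left(w + x\right) \left(- 4 x + 2 w\right)}{8}$)
$- 140 \left(s{\left(-4 \right)} + U{\left(3,-4 \right)}\right) = - 140 \left(10 - \left(\frac{5}{8} - 18 + 12 + 16\right)\right) = - 140 \left(10 - \left(\frac{133}{8} - 18 + 12\right)\right) = - 140 \left(10 - \frac{85}{8}\right) = \left(-140\right) \left(- \frac{5}{8}\right) = \frac{175}{2}$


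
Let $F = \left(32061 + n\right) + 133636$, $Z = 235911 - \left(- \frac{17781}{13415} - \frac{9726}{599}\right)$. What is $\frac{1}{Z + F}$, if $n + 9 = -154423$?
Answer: $\frac{8035585}{1986344883069} \approx 4.0454 \cdot 10^{-6}$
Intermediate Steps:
$n = -154432$ ($n = -9 - 154423 = -154432$)
$Z = \frac{1895824018044}{8035585}$ ($Z = 235911 - - \frac{141125109}{8035585} = 235911 + \left(\frac{9726}{599} + \frac{17781}{13415}\right) = 235911 + \frac{141125109}{8035585} = \frac{1895824018044}{8035585} \approx 2.3593 \cdot 10^{5}$)
$F = 11265$ ($F = \left(32061 - 154432\right) + 133636 = -122371 + 133636 = 11265$)
$\frac{1}{Z + F} = \frac{1}{\frac{1895824018044}{8035585} + 11265} = \frac{1}{\frac{1986344883069}{8035585}} = \frac{8035585}{1986344883069}$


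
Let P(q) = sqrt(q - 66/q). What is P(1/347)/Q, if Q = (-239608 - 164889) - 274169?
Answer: -I*sqrt(2757606571)/235497102 ≈ -0.00022299*I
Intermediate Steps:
Q = -678666 (Q = -404497 - 274169 = -678666)
P(1/347)/Q = sqrt(1/347 - 66/(1/347))/(-678666) = sqrt(1/347 - 66/1/347)*(-1/678666) = sqrt(1/347 - 66*347)*(-1/678666) = sqrt(1/347 - 22902)*(-1/678666) = sqrt(-7946993/347)*(-1/678666) = (I*sqrt(2757606571)/347)*(-1/678666) = -I*sqrt(2757606571)/235497102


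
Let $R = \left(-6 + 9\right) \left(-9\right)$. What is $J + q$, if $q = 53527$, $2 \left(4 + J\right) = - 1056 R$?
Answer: $67779$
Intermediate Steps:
$R = -27$ ($R = 3 \left(-9\right) = -27$)
$J = 14252$ ($J = -4 + \frac{\left(-1056\right) \left(-27\right)}{2} = -4 + \frac{1}{2} \cdot 28512 = -4 + 14256 = 14252$)
$J + q = 14252 + 53527 = 67779$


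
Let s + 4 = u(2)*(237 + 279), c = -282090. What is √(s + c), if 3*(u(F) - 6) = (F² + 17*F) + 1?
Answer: I*√272290 ≈ 521.81*I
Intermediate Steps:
u(F) = 19/3 + F²/3 + 17*F/3 (u(F) = 6 + ((F² + 17*F) + 1)/3 = 6 + (1 + F² + 17*F)/3 = 6 + (⅓ + F²/3 + 17*F/3) = 19/3 + F²/3 + 17*F/3)
s = 9800 (s = -4 + (19/3 + (⅓)*2² + (17/3)*2)*(237 + 279) = -4 + (19/3 + (⅓)*4 + 34/3)*516 = -4 + (19/3 + 4/3 + 34/3)*516 = -4 + 19*516 = -4 + 9804 = 9800)
√(s + c) = √(9800 - 282090) = √(-272290) = I*√272290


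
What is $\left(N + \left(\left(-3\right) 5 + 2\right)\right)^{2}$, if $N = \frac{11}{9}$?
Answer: $\frac{11236}{81} \approx 138.72$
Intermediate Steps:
$N = \frac{11}{9}$ ($N = 11 \cdot \frac{1}{9} = \frac{11}{9} \approx 1.2222$)
$\left(N + \left(\left(-3\right) 5 + 2\right)\right)^{2} = \left(\frac{11}{9} + \left(\left(-3\right) 5 + 2\right)\right)^{2} = \left(\frac{11}{9} + \left(-15 + 2\right)\right)^{2} = \left(\frac{11}{9} - 13\right)^{2} = \left(- \frac{106}{9}\right)^{2} = \frac{11236}{81}$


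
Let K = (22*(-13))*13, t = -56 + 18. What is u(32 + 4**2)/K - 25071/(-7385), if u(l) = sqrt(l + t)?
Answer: 25071/7385 - sqrt(10)/3718 ≈ 3.3940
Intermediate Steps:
t = -38
u(l) = sqrt(-38 + l) (u(l) = sqrt(l - 38) = sqrt(-38 + l))
K = -3718 (K = -286*13 = -3718)
u(32 + 4**2)/K - 25071/(-7385) = sqrt(-38 + (32 + 4**2))/(-3718) - 25071/(-7385) = sqrt(-38 + (32 + 16))*(-1/3718) - 25071*(-1/7385) = sqrt(-38 + 48)*(-1/3718) + 25071/7385 = sqrt(10)*(-1/3718) + 25071/7385 = -sqrt(10)/3718 + 25071/7385 = 25071/7385 - sqrt(10)/3718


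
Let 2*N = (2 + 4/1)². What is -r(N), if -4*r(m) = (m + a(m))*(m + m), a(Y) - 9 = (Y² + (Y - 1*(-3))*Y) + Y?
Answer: 6723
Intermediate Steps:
a(Y) = 9 + Y + Y² + Y*(3 + Y) (a(Y) = 9 + ((Y² + (Y - 1*(-3))*Y) + Y) = 9 + ((Y² + (Y + 3)*Y) + Y) = 9 + ((Y² + (3 + Y)*Y) + Y) = 9 + ((Y² + Y*(3 + Y)) + Y) = 9 + (Y + Y² + Y*(3 + Y)) = 9 + Y + Y² + Y*(3 + Y))
N = 18 (N = (2 + 4/1)²/2 = (2 + 4*1)²/2 = (2 + 4)²/2 = (½)*6² = (½)*36 = 18)
r(m) = -m*(9 + 2*m² + 5*m)/2 (r(m) = -(m + (9 + 2*m² + 4*m))*(m + m)/4 = -(9 + 2*m² + 5*m)*2*m/4 = -m*(9 + 2*m² + 5*m)/2)
-r(N) = -(-1)*18*(9 + 2*18² + 5*18)/2 = -(-1)*18*(9 + 2*324 + 90)/2 = -(-1)*18*(9 + 648 + 90)/2 = -(-1)*18*747/2 = -1*(-6723) = 6723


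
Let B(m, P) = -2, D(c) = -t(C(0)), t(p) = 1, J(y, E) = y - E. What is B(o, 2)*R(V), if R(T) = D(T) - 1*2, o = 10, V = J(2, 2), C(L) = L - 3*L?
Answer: 6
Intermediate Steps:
C(L) = -2*L
D(c) = -1 (D(c) = -1*1 = -1)
V = 0 (V = 2 - 1*2 = 2 - 2 = 0)
R(T) = -3 (R(T) = -1 - 1*2 = -1 - 2 = -3)
B(o, 2)*R(V) = -2*(-3) = 6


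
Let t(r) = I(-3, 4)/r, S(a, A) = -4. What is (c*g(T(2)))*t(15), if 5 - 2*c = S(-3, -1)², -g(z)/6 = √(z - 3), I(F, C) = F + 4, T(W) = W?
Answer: 11*I/5 ≈ 2.2*I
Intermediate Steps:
I(F, C) = 4 + F
g(z) = -6*√(-3 + z) (g(z) = -6*√(z - 3) = -6*√(-3 + z))
t(r) = 1/r (t(r) = (4 - 3)/r = 1/r)
c = -11/2 (c = 5/2 - ½*(-4)² = 5/2 - ½*16 = 5/2 - 8 = -11/2 ≈ -5.5000)
(c*g(T(2)))*t(15) = -(-33)*√(-3 + 2)/15 = -(-33)*√(-1)*(1/15) = -(-33)*I*(1/15) = (33*I)*(1/15) = 11*I/5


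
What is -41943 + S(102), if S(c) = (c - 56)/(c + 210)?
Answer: -6543085/156 ≈ -41943.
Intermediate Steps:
S(c) = (-56 + c)/(210 + c)
-41943 + S(102) = -41943 + (-56 + 102)/(210 + 102) = -41943 + 46/312 = -41943 + (1/312)*46 = -41943 + 23/156 = -6543085/156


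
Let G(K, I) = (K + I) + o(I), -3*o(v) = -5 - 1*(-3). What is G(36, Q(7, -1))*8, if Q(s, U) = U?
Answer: 856/3 ≈ 285.33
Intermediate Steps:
o(v) = 2/3 (o(v) = -(-5 - 1*(-3))/3 = -(-5 + 3)/3 = -1/3*(-2) = 2/3)
G(K, I) = 2/3 + I + K (G(K, I) = (K + I) + 2/3 = (I + K) + 2/3 = 2/3 + I + K)
G(36, Q(7, -1))*8 = (2/3 - 1 + 36)*8 = (107/3)*8 = 856/3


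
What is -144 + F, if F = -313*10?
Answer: -3274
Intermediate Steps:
F = -3130
-144 + F = -144 - 3130 = -3274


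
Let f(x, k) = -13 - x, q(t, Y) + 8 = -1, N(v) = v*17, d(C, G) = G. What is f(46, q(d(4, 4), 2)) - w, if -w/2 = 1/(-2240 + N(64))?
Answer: -33985/576 ≈ -59.002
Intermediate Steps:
N(v) = 17*v
q(t, Y) = -9 (q(t, Y) = -8 - 1 = -9)
w = 1/576 (w = -2/(-2240 + 17*64) = -2/(-2240 + 1088) = -2/(-1152) = -2*(-1/1152) = 1/576 ≈ 0.0017361)
f(46, q(d(4, 4), 2)) - w = (-13 - 1*46) - 1*1/576 = (-13 - 46) - 1/576 = -59 - 1/576 = -33985/576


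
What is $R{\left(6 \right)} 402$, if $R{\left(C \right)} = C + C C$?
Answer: $16884$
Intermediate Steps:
$R{\left(C \right)} = C + C^{2}$
$R{\left(6 \right)} 402 = 6 \left(1 + 6\right) 402 = 6 \cdot 7 \cdot 402 = 42 \cdot 402 = 16884$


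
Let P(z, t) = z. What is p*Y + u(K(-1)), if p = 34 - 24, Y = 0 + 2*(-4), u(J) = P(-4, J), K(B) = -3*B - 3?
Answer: -84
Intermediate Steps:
K(B) = -3 - 3*B
u(J) = -4
Y = -8 (Y = 0 - 8 = -8)
p = 10
p*Y + u(K(-1)) = 10*(-8) - 4 = -80 - 4 = -84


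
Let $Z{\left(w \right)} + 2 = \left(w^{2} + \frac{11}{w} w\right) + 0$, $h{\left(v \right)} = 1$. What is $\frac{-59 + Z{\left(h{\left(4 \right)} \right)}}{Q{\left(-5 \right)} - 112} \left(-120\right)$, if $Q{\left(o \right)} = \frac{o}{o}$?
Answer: $- \frac{1960}{37} \approx -52.973$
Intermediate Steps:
$Q{\left(o \right)} = 1$
$Z{\left(w \right)} = 9 + w^{2}$ ($Z{\left(w \right)} = -2 + \left(\left(w^{2} + \frac{11}{w} w\right) + 0\right) = -2 + \left(\left(w^{2} + 11\right) + 0\right) = -2 + \left(\left(11 + w^{2}\right) + 0\right) = -2 + \left(11 + w^{2}\right) = 9 + w^{2}$)
$\frac{-59 + Z{\left(h{\left(4 \right)} \right)}}{Q{\left(-5 \right)} - 112} \left(-120\right) = \frac{-59 + \left(9 + 1^{2}\right)}{1 - 112} \left(-120\right) = \frac{-59 + \left(9 + 1\right)}{-111} \left(-120\right) = \left(-59 + 10\right) \left(- \frac{1}{111}\right) \left(-120\right) = \left(-49\right) \left(- \frac{1}{111}\right) \left(-120\right) = \frac{49}{111} \left(-120\right) = - \frac{1960}{37}$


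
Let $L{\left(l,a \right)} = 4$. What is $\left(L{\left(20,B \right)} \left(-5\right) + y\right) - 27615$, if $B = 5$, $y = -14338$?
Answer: $-41973$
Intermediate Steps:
$\left(L{\left(20,B \right)} \left(-5\right) + y\right) - 27615 = \left(4 \left(-5\right) - 14338\right) - 27615 = \left(-20 - 14338\right) - 27615 = -14358 - 27615 = -41973$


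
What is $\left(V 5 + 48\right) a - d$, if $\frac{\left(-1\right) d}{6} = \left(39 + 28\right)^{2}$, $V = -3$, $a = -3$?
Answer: $26835$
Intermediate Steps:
$d = -26934$ ($d = - 6 \left(39 + 28\right)^{2} = - 6 \cdot 67^{2} = \left(-6\right) 4489 = -26934$)
$\left(V 5 + 48\right) a - d = \left(\left(-3\right) 5 + 48\right) \left(-3\right) - -26934 = \left(-15 + 48\right) \left(-3\right) + 26934 = 33 \left(-3\right) + 26934 = -99 + 26934 = 26835$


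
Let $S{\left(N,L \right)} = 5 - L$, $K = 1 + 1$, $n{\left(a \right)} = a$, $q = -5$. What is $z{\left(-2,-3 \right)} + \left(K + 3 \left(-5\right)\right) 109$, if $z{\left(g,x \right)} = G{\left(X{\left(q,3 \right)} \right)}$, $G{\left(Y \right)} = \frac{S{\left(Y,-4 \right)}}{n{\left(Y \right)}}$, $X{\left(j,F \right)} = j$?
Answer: $- \frac{7094}{5} \approx -1418.8$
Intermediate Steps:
$K = 2$
$G{\left(Y \right)} = \frac{9}{Y}$ ($G{\left(Y \right)} = \frac{5 - -4}{Y} = \frac{5 + 4}{Y} = \frac{9}{Y}$)
$z{\left(g,x \right)} = - \frac{9}{5}$ ($z{\left(g,x \right)} = \frac{9}{-5} = 9 \left(- \frac{1}{5}\right) = - \frac{9}{5}$)
$z{\left(-2,-3 \right)} + \left(K + 3 \left(-5\right)\right) 109 = - \frac{9}{5} + \left(2 + 3 \left(-5\right)\right) 109 = - \frac{9}{5} + \left(2 - 15\right) 109 = - \frac{9}{5} - 1417 = - \frac{7094}{5}$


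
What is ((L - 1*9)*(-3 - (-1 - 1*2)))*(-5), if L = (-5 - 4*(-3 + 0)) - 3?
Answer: 0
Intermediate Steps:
L = 4 (L = (-5 - 4*(-3)) - 3 = (-5 + 12) - 3 = 7 - 3 = 4)
((L - 1*9)*(-3 - (-1 - 1*2)))*(-5) = ((4 - 1*9)*(-3 - (-1 - 1*2)))*(-5) = ((4 - 9)*(-3 - (-1 - 2)))*(-5) = -5*(-3 - 1*(-3))*(-5) = -5*(-3 + 3)*(-5) = -5*0*(-5) = 0*(-5) = 0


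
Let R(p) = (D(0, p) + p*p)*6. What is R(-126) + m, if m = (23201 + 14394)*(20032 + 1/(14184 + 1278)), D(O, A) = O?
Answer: 11645952090347/15462 ≈ 7.5320e+8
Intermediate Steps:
m = 11644479242075/15462 (m = 37595*(20032 + 1/15462) = 37595*(309734785/15462) = 11644479242075/15462 ≈ 7.5310e+8)
R(p) = 6*p**2 (R(p) = (0 + p*p)*6 = (0 + p**2)*6 = p**2*6 = 6*p**2)
R(-126) + m = 6*(-126)**2 + 11644479242075/15462 = 6*15876 + 11644479242075/15462 = 95256 + 11644479242075/15462 = 11645952090347/15462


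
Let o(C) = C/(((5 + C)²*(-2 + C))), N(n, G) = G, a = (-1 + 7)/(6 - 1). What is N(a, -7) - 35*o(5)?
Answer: -91/12 ≈ -7.5833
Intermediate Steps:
a = 6/5 ≈ 1.2000
o(C) = C/((-2 + C)*(5 + C)²) (o(C) = C*(1/((-2 + C)*(5 + C)²)) = C/((-2 + C)*(5 + C)²))
N(a, -7) - 35*o(5) = -7 - 175/((-2 + 5)*(5 + 5)²) = -7 - 175/(3*10²) = -7 - 175/(3*100) = -7 - 35*1/60 = -7 - 7/12 = -91/12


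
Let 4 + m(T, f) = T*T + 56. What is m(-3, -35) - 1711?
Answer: -1650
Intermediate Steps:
m(T, f) = 52 + T² (m(T, f) = -4 + (T*T + 56) = -4 + (T² + 56) = -4 + (56 + T²) = 52 + T²)
m(-3, -35) - 1711 = (52 + (-3)²) - 1711 = (52 + 9) - 1711 = 61 - 1711 = -1650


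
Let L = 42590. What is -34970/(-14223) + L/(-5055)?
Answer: -28598948/4793151 ≈ -5.9666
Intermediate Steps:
-34970/(-14223) + L/(-5055) = -34970/(-14223) + 42590/(-5055) = -34970*(-1/14223) + 42590*(-1/5055) = 34970/14223 - 8518/1011 = -28598948/4793151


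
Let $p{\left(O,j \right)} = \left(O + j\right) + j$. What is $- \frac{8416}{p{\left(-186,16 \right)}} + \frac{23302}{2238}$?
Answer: $\frac{5605879}{86163} \approx 65.061$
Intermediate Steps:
$p{\left(O,j \right)} = O + 2 j$
$- \frac{8416}{p{\left(-186,16 \right)}} + \frac{23302}{2238} = - \frac{8416}{-186 + 2 \cdot 16} + \frac{23302}{2238} = - \frac{8416}{-186 + 32} + 23302 \cdot \frac{1}{2238} = - \frac{8416}{-154} + \frac{11651}{1119} = \left(-8416\right) \left(- \frac{1}{154}\right) + \frac{11651}{1119} = \frac{4208}{77} + \frac{11651}{1119} = \frac{5605879}{86163}$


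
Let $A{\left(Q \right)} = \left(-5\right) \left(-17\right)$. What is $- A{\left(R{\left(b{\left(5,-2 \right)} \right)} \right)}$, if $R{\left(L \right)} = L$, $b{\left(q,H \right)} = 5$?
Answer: $-85$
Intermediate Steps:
$A{\left(Q \right)} = 85$
$- A{\left(R{\left(b{\left(5,-2 \right)} \right)} \right)} = \left(-1\right) 85 = -85$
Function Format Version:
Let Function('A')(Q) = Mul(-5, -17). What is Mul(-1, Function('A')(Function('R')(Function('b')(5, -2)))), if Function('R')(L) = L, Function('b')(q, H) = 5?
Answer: -85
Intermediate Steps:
Function('A')(Q) = 85
Mul(-1, Function('A')(Function('R')(Function('b')(5, -2)))) = Mul(-1, 85) = -85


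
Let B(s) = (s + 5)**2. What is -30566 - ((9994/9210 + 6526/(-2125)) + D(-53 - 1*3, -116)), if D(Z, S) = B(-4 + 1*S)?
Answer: -85700574154/1957125 ≈ -43789.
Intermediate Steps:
B(s) = (5 + s)**2
D(Z, S) = (1 + S)**2 (D(Z, S) = (5 + (-4 + 1*S))**2 = (5 + (-4 + S))**2 = (1 + S)**2)
-30566 - ((9994/9210 + 6526/(-2125)) + D(-53 - 1*3, -116)) = -30566 - ((9994/9210 + 6526/(-2125)) + (1 - 116)**2) = -30566 - ((9994*(1/9210) + 6526*(-1/2125)) + (-115)**2) = -30566 - ((4997/4605 - 6526/2125) + 13225) = -30566 - (-3886721/1957125 + 13225) = -30566 - 1*25879091404/1957125 = -30566 - 25879091404/1957125 = -85700574154/1957125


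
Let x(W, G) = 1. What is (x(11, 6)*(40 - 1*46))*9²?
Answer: -486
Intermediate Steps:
(x(11, 6)*(40 - 1*46))*9² = (1*(40 - 1*46))*9² = (1*(40 - 46))*81 = (1*(-6))*81 = -6*81 = -486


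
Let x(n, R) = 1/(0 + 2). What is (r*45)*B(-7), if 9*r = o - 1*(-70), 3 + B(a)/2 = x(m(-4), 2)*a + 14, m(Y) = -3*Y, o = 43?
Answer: 8475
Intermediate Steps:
x(n, R) = ½ (x(n, R) = 1/2 = ½)
B(a) = 22 + a (B(a) = -6 + 2*(a/2 + 14) = -6 + 2*(14 + a/2) = -6 + (28 + a) = 22 + a)
r = 113/9 (r = (43 - 1*(-70))/9 = (43 + 70)/9 = (⅑)*113 = 113/9 ≈ 12.556)
(r*45)*B(-7) = ((113/9)*45)*(22 - 7) = 565*15 = 8475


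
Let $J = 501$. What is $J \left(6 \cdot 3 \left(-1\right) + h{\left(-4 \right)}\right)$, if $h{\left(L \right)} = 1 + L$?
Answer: $-10521$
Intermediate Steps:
$J \left(6 \cdot 3 \left(-1\right) + h{\left(-4 \right)}\right) = 501 \left(6 \cdot 3 \left(-1\right) + \left(1 - 4\right)\right) = 501 \left(18 \left(-1\right) - 3\right) = 501 \left(-18 - 3\right) = 501 \left(-21\right) = -10521$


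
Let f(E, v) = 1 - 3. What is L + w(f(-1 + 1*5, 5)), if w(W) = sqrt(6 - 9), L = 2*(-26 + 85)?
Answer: 118 + I*sqrt(3) ≈ 118.0 + 1.732*I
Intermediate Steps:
f(E, v) = -2
L = 118 (L = 2*59 = 118)
w(W) = I*sqrt(3) (w(W) = sqrt(-3) = I*sqrt(3))
L + w(f(-1 + 1*5, 5)) = 118 + I*sqrt(3)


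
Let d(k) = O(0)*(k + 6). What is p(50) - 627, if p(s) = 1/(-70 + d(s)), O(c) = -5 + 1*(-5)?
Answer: -395011/630 ≈ -627.00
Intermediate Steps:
O(c) = -10 (O(c) = -5 - 5 = -10)
d(k) = -60 - 10*k (d(k) = -10*(k + 6) = -10*(6 + k) = -60 - 10*k)
p(s) = 1/(-130 - 10*s) (p(s) = 1/(-70 + (-60 - 10*s)) = 1/(-130 - 10*s))
p(50) - 627 = 1/(10*(-13 - 1*50)) - 627 = 1/(10*(-13 - 50)) - 627 = (1/10)/(-63) - 627 = (1/10)*(-1/63) - 627 = -1/630 - 627 = -395011/630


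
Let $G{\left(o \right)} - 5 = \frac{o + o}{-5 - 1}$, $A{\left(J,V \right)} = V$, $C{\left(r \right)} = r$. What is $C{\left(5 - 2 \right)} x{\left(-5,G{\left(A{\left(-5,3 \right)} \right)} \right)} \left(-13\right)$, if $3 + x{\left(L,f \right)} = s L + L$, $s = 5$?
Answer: $1287$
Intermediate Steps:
$G{\left(o \right)} = 5 - \frac{o}{3}$ ($G{\left(o \right)} = 5 + \frac{o + o}{-5 - 1} = 5 + \frac{2 o}{-6} = 5 + 2 o \left(- \frac{1}{6}\right) = 5 - \frac{o}{3}$)
$x{\left(L,f \right)} = -3 + 6 L$ ($x{\left(L,f \right)} = -3 + \left(5 L + L\right) = -3 + 6 L$)
$C{\left(5 - 2 \right)} x{\left(-5,G{\left(A{\left(-5,3 \right)} \right)} \right)} \left(-13\right) = \left(5 - 2\right) \left(-3 + 6 \left(-5\right)\right) \left(-13\right) = 3 \left(-3 - 30\right) \left(-13\right) = 3 \left(-33\right) \left(-13\right) = \left(-99\right) \left(-13\right) = 1287$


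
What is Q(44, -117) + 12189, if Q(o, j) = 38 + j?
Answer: 12110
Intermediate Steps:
Q(44, -117) + 12189 = (38 - 117) + 12189 = -79 + 12189 = 12110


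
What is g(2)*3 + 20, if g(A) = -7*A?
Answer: -22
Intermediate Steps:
g(2)*3 + 20 = -7*2*3 + 20 = -14*3 + 20 = -42 + 20 = -22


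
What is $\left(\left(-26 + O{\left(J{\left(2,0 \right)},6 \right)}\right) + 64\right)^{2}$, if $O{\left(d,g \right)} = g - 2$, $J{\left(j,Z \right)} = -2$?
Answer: $1764$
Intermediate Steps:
$O{\left(d,g \right)} = -2 + g$
$\left(\left(-26 + O{\left(J{\left(2,0 \right)},6 \right)}\right) + 64\right)^{2} = \left(\left(-26 + \left(-2 + 6\right)\right) + 64\right)^{2} = \left(\left(-26 + 4\right) + 64\right)^{2} = \left(-22 + 64\right)^{2} = 42^{2} = 1764$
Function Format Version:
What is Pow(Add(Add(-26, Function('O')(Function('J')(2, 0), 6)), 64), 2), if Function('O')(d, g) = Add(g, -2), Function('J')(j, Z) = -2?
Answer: 1764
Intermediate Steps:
Function('O')(d, g) = Add(-2, g)
Pow(Add(Add(-26, Function('O')(Function('J')(2, 0), 6)), 64), 2) = Pow(Add(Add(-26, Add(-2, 6)), 64), 2) = Pow(Add(Add(-26, 4), 64), 2) = Pow(Add(-22, 64), 2) = Pow(42, 2) = 1764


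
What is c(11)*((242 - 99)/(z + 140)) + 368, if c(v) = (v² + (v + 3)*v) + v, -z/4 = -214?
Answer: 203713/498 ≈ 409.06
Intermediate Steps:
z = 856 (z = -4*(-214) = 856)
c(v) = v + v² + v*(3 + v) (c(v) = (v² + (3 + v)*v) + v = (v² + v*(3 + v)) + v = v + v² + v*(3 + v))
c(11)*((242 - 99)/(z + 140)) + 368 = (2*11*(2 + 11))*((242 - 99)/(856 + 140)) + 368 = (2*11*13)*(143/996) + 368 = 286*(143*(1/996)) + 368 = 286*(143/996) + 368 = 20449/498 + 368 = 203713/498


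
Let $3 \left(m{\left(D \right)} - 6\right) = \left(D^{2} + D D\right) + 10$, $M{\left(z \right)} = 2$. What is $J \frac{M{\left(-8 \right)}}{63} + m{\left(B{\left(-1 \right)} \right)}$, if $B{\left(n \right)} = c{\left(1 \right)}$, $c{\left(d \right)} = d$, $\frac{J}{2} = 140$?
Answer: $\frac{170}{9} \approx 18.889$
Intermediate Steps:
$J = 280$ ($J = 2 \cdot 140 = 280$)
$B{\left(n \right)} = 1$
$m{\left(D \right)} = \frac{28}{3} + \frac{2 D^{2}}{3}$ ($m{\left(D \right)} = 6 + \frac{\left(D^{2} + D D\right) + 10}{3} = 6 + \frac{\left(D^{2} + D^{2}\right) + 10}{3} = 6 + \frac{2 D^{2} + 10}{3} = 6 + \frac{10 + 2 D^{2}}{3} = 6 + \left(\frac{10}{3} + \frac{2 D^{2}}{3}\right) = \frac{28}{3} + \frac{2 D^{2}}{3}$)
$J \frac{M{\left(-8 \right)}}{63} + m{\left(B{\left(-1 \right)} \right)} = 280 \cdot \frac{2}{63} + \left(\frac{28}{3} + \frac{2 \cdot 1^{2}}{3}\right) = 280 \cdot 2 \cdot \frac{1}{63} + \left(\frac{28}{3} + \frac{2}{3} \cdot 1\right) = 280 \cdot \frac{2}{63} + \left(\frac{28}{3} + \frac{2}{3}\right) = \frac{80}{9} + 10 = \frac{170}{9}$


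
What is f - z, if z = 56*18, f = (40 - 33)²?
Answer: -959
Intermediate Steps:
f = 49 (f = 7² = 49)
z = 1008
f - z = 49 - 1*1008 = 49 - 1008 = -959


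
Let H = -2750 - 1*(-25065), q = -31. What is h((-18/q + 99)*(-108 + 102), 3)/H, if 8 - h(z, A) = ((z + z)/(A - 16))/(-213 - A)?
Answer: 6791/17985890 ≈ 0.00037757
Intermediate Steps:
h(z, A) = 8 - 2*z/((-213 - A)*(-16 + A)) (h(z, A) = 8 - (z + z)/(A - 16)/(-213 - A) = 8 - (2*z)/(-16 + A)/(-213 - A) = 8 - 2*z/(-16 + A)/(-213 - A) = 8 - 2*z/((-213 - A)*(-16 + A)))
H = 22315 (H = -2750 + 25065 = 22315)
h((-18/q + 99)*(-108 + 102), 3)/H = (2*(-13632 + (-18/(-31) + 99)*(-108 + 102) + 4*3² + 788*3)/(-3408 + 3² + 197*3))/22315 = (2*(-13632 + (-18*(-1/31) + 99)*(-6) + 4*9 + 2364)/(-3408 + 9 + 591))*(1/22315) = (2*(-13632 + (18/31 + 99)*(-6) + 36 + 2364)/(-2808))*(1/22315) = (2*(-1/2808)*(-13632 + (3087/31)*(-6) + 36 + 2364))*(1/22315) = (2*(-1/2808)*(-13632 - 18522/31 + 36 + 2364))*(1/22315) = (2*(-1/2808)*(-366714/31))*(1/22315) = (6791/806)*(1/22315) = 6791/17985890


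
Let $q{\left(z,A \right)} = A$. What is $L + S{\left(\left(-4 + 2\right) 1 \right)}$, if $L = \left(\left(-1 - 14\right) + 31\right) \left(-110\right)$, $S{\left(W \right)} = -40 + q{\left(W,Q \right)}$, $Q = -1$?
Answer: $-1801$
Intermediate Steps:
$S{\left(W \right)} = -41$ ($S{\left(W \right)} = -40 - 1 = -41$)
$L = -1760$ ($L = \left(\left(-1 - 14\right) + 31\right) \left(-110\right) = \left(-15 + 31\right) \left(-110\right) = 16 \left(-110\right) = -1760$)
$L + S{\left(\left(-4 + 2\right) 1 \right)} = -1760 - 41 = -1801$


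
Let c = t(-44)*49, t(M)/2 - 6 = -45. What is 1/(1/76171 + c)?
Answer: -76171/291125561 ≈ -0.00026164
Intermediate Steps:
t(M) = -78 (t(M) = 12 + 2*(-45) = 12 - 90 = -78)
c = -3822 (c = -78*49 = -3822)
1/(1/76171 + c) = 1/(1/76171 - 3822) = 1/(-291125561/76171) = -76171/291125561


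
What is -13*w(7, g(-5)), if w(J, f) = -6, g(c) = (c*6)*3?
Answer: 78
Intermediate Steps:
g(c) = 18*c (g(c) = (6*c)*3 = 18*c)
-13*w(7, g(-5)) = -13*(-6) = 78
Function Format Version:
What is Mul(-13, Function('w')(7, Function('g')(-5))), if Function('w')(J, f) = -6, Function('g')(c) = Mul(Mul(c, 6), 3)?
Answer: 78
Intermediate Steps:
Function('g')(c) = Mul(18, c) (Function('g')(c) = Mul(Mul(6, c), 3) = Mul(18, c))
Mul(-13, Function('w')(7, Function('g')(-5))) = Mul(-13, -6) = 78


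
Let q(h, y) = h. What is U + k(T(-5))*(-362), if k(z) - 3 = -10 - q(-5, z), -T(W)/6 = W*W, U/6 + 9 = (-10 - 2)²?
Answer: 1534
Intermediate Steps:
U = 810 (U = -54 + 6*(-10 - 2)² = -54 + 6*(-12)² = -54 + 6*144 = -54 + 864 = 810)
T(W) = -6*W² (T(W) = -6*W*W = -6*W²)
k(z) = -2 (k(z) = 3 + (-10 - 1*(-5)) = 3 + (-10 + 5) = 3 - 5 = -2)
U + k(T(-5))*(-362) = 810 - 2*(-362) = 810 + 724 = 1534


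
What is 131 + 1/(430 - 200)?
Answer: 30131/230 ≈ 131.00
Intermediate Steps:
131 + 1/(430 - 200) = 131 + 1/230 = 30131/230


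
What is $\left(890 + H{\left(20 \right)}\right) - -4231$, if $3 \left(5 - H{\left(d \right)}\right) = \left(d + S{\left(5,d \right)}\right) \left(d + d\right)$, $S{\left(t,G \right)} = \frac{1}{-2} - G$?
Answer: $\frac{15398}{3} \approx 5132.7$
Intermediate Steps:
$S{\left(t,G \right)} = - \frac{1}{2} - G$
$H{\left(d \right)} = 5 + \frac{d}{3}$ ($H{\left(d \right)} = 5 - \frac{\left(d - \left(\frac{1}{2} + d\right)\right) \left(d + d\right)}{3} = 5 - \frac{\left(- \frac{1}{2}\right) 2 d}{3} = 5 - \frac{\left(-1\right) d}{3} = 5 + \frac{d}{3}$)
$\left(890 + H{\left(20 \right)}\right) - -4231 = \left(890 + \left(5 + \frac{1}{3} \cdot 20\right)\right) - -4231 = \left(890 + \left(5 + \frac{20}{3}\right)\right) + 4231 = \left(890 + \frac{35}{3}\right) + 4231 = \frac{2705}{3} + 4231 = \frac{15398}{3}$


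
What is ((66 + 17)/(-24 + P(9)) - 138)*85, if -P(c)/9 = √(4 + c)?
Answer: -1808630/159 - 7055*√13/53 ≈ -11855.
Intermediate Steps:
P(c) = -9*√(4 + c)
((66 + 17)/(-24 + P(9)) - 138)*85 = ((66 + 17)/(-24 - 9*√(4 + 9)) - 138)*85 = (83/(-24 - 9*√13) - 138)*85 = (-138 + 83/(-24 - 9*√13))*85 = -11730 + 7055/(-24 - 9*√13)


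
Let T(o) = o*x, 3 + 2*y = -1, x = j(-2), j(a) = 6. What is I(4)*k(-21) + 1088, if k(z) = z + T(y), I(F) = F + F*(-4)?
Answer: 1484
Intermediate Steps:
x = 6
y = -2 (y = -3/2 + (½)*(-1) = -3/2 - ½ = -2)
I(F) = -3*F (I(F) = F - 4*F = -3*F)
T(o) = 6*o (T(o) = o*6 = 6*o)
k(z) = -12 + z (k(z) = z + 6*(-2) = z - 12 = -12 + z)
I(4)*k(-21) + 1088 = (-3*4)*(-12 - 21) + 1088 = -12*(-33) + 1088 = 396 + 1088 = 1484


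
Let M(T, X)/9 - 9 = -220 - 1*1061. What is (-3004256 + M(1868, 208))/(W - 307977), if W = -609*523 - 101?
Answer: 3015704/626585 ≈ 4.8129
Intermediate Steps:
M(T, X) = -11448 (M(T, X) = 81 + 9*(-220 - 1*1061) = 81 + 9*(-220 - 1061) = 81 + 9*(-1281) = 81 - 11529 = -11448)
W = -318608 (W = -318507 - 101 = -318608)
(-3004256 + M(1868, 208))/(W - 307977) = (-3004256 - 11448)/(-318608 - 307977) = -3015704/(-626585) = -3015704*(-1/626585) = 3015704/626585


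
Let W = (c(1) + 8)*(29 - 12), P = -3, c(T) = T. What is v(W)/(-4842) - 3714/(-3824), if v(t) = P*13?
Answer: 1511027/1542984 ≈ 0.97929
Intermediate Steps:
W = 153 (W = (1 + 8)*(29 - 12) = 9*17 = 153)
v(t) = -39 (v(t) = -3*13 = -39)
v(W)/(-4842) - 3714/(-3824) = -39/(-4842) - 3714/(-3824) = -39*(-1/4842) - 3714*(-1/3824) = 13/1614 + 1857/1912 = 1511027/1542984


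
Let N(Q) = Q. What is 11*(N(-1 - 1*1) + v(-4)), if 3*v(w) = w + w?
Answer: -154/3 ≈ -51.333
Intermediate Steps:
v(w) = 2*w/3 (v(w) = (w + w)/3 = (2*w)/3 = 2*w/3)
11*(N(-1 - 1*1) + v(-4)) = 11*((-1 - 1*1) + (⅔)*(-4)) = 11*((-1 - 1) - 8/3) = 11*(-2 - 8/3) = 11*(-14/3) = -154/3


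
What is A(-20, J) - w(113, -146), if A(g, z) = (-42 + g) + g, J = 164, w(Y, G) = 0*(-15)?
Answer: -82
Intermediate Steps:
w(Y, G) = 0
A(g, z) = -42 + 2*g
A(-20, J) - w(113, -146) = (-42 + 2*(-20)) - 1*0 = (-42 - 40) + 0 = -82 + 0 = -82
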